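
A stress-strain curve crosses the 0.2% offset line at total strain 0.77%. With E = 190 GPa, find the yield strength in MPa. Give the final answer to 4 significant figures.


Offset strain = 0.002
Elastic strain at yield = total_strain - offset = 7.7e-03 - 0.002 = 5.7e-03
sigma_y = E * elastic_strain = 190000 * 5.7e-03
sigma_y = 1083 MPa


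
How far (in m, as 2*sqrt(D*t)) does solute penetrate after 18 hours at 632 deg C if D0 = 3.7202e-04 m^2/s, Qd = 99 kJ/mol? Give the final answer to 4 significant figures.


Step 1: D = D0 * exp(-Qd/(R*T))
T = 905.15 K
D = 3.7202e-04 * exp(-99e3 / (8.314 * 905.15)) = 7.19849e-10 m^2/s
Step 2: L = 2*sqrt(D*t)
t = 18 h = 64800 s
L = 2*sqrt(7.19849e-10 * 64800) = 0.01366 m


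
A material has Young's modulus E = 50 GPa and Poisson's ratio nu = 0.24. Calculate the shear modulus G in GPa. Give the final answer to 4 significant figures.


G = E / (2*(1+nu))
G = 50 / (2*(1+0.24))
G = 20.16 GPa


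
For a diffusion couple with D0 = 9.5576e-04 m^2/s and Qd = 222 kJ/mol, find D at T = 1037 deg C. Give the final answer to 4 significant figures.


D = D0 * exp(-Qd / (R*T))
T = 1310.15 K
D = 9.5576e-04 * exp(-222e3 / (8.314 * 1310.15))
D = 1.346e-12 m^2/s


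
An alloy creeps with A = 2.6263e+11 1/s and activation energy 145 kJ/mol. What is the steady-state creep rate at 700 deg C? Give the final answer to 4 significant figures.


rate = A * exp(-Q / (R*T))
T = 700 + 273.15 = 973.15 K
rate = 2.6263e+11 * exp(-145e3 / (8.314 * 973.15))
rate = 4326 1/s


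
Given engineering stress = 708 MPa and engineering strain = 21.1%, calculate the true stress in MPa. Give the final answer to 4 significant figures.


sigma_true = sigma_eng * (1 + epsilon_eng)
sigma_true = 708 * (1 + 0.211)
sigma_true = 857.4 MPa


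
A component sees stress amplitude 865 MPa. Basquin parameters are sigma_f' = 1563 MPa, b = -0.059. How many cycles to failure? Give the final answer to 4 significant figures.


sigma_a = sigma_f' * (2*Nf)^b
2*Nf = (sigma_a / sigma_f')^(1/b)
2*Nf = (865 / 1563)^(1/-0.059)
2*Nf = 22644.6
Nf = 11320 cycles


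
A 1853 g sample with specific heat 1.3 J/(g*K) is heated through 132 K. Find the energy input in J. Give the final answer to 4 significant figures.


Q = m * cp * dT
Q = 1853 * 1.3 * 132
Q = 318000 J


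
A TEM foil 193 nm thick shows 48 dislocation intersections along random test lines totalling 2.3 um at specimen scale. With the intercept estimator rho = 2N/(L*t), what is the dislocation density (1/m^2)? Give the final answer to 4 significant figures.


rho = 2N / (L * t)
L = 2.3 um = 2.3e-06 m, t = 193 nm = 1.93e-07 m
rho = 2 * 48 / (2.3e-06 * 1.93e-07)
rho = 2.163e+14 1/m^2


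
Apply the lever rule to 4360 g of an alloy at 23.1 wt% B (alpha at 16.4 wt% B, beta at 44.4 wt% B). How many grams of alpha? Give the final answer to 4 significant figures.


f_alpha = (C_beta - C0) / (C_beta - C_alpha)
f_alpha = (44.4 - 23.1) / (44.4 - 16.4) = 0.760714
m_alpha = f_alpha * m_total = 0.760714 * 4360 = 3317 g


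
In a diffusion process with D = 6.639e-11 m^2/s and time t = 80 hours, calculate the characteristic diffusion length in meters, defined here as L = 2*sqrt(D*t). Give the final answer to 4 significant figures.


t = 80 hr = 288000 s
Diffusion length = 2*sqrt(D*t)
= 2*sqrt(6.639e-11 * 288000)
= 8.745e-03 m


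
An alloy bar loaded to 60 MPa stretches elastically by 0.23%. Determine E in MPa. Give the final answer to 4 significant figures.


E = sigma / epsilon
epsilon = 0.23% = 2.3e-03
E = 60 / 2.3e-03
E = 26090 MPa


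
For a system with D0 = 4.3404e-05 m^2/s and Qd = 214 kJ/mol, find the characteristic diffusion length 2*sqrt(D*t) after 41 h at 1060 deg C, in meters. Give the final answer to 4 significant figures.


Step 1: D = D0 * exp(-Qd/(R*T))
T = 1333.15 K
D = 4.3404e-05 * exp(-214e3 / (8.314 * 1333.15)) = 1.78819e-13 m^2/s
Step 2: L = 2*sqrt(D*t)
t = 41 h = 147600 s
L = 2*sqrt(1.78819e-13 * 147600) = 3.249e-04 m


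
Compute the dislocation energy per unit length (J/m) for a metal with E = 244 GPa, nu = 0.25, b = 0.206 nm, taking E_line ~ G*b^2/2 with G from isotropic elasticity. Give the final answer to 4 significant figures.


Step 1: G = E / (2*(1+nu))
G = 244 / (2*(1+0.25)) = 97.6 GPa = 9.76e+10 Pa
Step 2: E_line = G*b^2/2
b = 0.206 nm = 2.06e-10 m
E_line = 0.5 * 9.76e+10 * (2.06e-10)^2 = 2.071e-09 J/m


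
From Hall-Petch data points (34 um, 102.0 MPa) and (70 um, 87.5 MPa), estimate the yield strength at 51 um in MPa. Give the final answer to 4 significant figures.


sigma_y = sigma0 + k / sqrt(d)
1/sqrt(d1) = 1/sqrt(3.4e-05) = 171.499;  1/sqrt(d2) = 119.523
k = (sigma1 - sigma2) / (1/sqrt(d1) - 1/sqrt(d2)) = (102.0 - 87.5) / (171.499 - 119.523) = 0.278976 MPa*m^0.5
sigma0 = sigma1 - k/sqrt(d1) = 102.0 - 0.278976*171.499 = 54.1559 MPa
sigma_y(d3) = 54.1559 + 0.278976 / sqrt(5.1e-05) = 93.22 MPa


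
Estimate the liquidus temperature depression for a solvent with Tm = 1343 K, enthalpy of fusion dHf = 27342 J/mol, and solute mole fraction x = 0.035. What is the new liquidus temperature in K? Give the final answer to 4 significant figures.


dT = R*Tm^2*x / dHf
dT = 8.314 * 1343^2 * 0.035 / 27342
dT = 19.1955 K
T_new = 1343 - 19.1955 = 1324 K


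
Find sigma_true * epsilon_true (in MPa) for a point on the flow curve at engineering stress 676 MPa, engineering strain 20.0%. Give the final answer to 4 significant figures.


sigma_true = sigma_eng * (1 + epsilon_eng)
sigma_true = 676 * (1 + 0.2) = 811.2 MPa
epsilon_true = ln(1 + epsilon_eng)
epsilon_true = ln(1 + 0.2) = 0.182322
sigma_true * epsilon_true = 811.2 * 0.182322 = 147.9 MPa


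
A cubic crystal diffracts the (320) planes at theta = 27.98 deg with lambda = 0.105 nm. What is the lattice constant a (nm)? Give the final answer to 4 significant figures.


d = lambda / (2*sin(theta))
d = 0.105 / (2*sin(27.98 deg))
d = 0.111901 nm
a = d * sqrt(h^2+k^2+l^2) = 0.111901 * sqrt(13)
a = 0.4035 nm


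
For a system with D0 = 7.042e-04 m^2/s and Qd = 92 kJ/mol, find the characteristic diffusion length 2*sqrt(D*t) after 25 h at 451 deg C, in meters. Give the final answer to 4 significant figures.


Step 1: D = D0 * exp(-Qd/(R*T))
T = 724.15 K
D = 7.042e-04 * exp(-92e3 / (8.314 * 724.15)) = 1.6266e-10 m^2/s
Step 2: L = 2*sqrt(D*t)
t = 25 h = 90000 s
L = 2*sqrt(1.6266e-10 * 90000) = 7.652e-03 m


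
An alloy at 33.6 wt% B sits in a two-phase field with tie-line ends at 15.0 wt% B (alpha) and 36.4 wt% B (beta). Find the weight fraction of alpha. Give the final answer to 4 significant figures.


f_alpha = (C_beta - C0) / (C_beta - C_alpha)
f_alpha = (36.4 - 33.6) / (36.4 - 15.0)
f_alpha = 0.1308


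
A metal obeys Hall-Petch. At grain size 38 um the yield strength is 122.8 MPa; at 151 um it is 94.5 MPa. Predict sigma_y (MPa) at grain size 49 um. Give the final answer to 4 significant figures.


sigma_y = sigma0 + k / sqrt(d)
1/sqrt(d1) = 1/sqrt(3.8e-05) = 162.221;  1/sqrt(d2) = 81.3788
k = (sigma1 - sigma2) / (1/sqrt(d1) - 1/sqrt(d2)) = (122.8 - 94.5) / (162.221 - 81.3788) = 0.350063 MPa*m^0.5
sigma0 = sigma1 - k/sqrt(d1) = 122.8 - 0.350063*162.221 = 66.0123 MPa
sigma_y(d3) = 66.0123 + 0.350063 / sqrt(4.9e-05) = 116 MPa


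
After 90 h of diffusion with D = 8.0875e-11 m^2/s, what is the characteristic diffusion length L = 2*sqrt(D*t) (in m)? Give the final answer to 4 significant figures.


t = 90 hr = 324000 s
Diffusion length = 2*sqrt(D*t)
= 2*sqrt(8.0875e-11 * 324000)
= 0.01024 m


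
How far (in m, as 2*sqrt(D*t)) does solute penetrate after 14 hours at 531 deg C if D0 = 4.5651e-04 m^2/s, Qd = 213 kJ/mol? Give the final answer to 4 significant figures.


Step 1: D = D0 * exp(-Qd/(R*T))
T = 804.15 K
D = 4.5651e-04 * exp(-213e3 / (8.314 * 804.15)) = 6.65657e-18 m^2/s
Step 2: L = 2*sqrt(D*t)
t = 14 h = 50400 s
L = 2*sqrt(6.65657e-18 * 50400) = 1.158e-06 m


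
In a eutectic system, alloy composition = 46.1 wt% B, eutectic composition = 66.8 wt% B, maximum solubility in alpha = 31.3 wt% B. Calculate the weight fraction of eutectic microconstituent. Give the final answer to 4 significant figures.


f_primary = (C_e - C0) / (C_e - C_alpha_max)
f_primary = (66.8 - 46.1) / (66.8 - 31.3)
f_primary = 0.583099
f_eutectic = 1 - 0.583099 = 0.4169


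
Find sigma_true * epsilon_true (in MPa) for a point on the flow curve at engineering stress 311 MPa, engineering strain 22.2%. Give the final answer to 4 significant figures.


sigma_true = sigma_eng * (1 + epsilon_eng)
sigma_true = 311 * (1 + 0.222) = 380.042 MPa
epsilon_true = ln(1 + epsilon_eng)
epsilon_true = ln(1 + 0.222) = 0.200489
sigma_true * epsilon_true = 380.042 * 0.200489 = 76.19 MPa


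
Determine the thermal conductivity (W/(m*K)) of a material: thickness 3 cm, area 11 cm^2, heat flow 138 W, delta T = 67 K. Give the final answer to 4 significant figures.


k = Q*L / (A*dT)
L = 0.03 m, A = 1.1e-03 m^2
k = 138 * 0.03 / (1.1e-03 * 67)
k = 56.17 W/(m*K)


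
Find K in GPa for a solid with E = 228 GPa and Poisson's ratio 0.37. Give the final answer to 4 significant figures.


K = E / (3*(1-2*nu))
K = 228 / (3*(1-2*0.37))
K = 292.3 GPa


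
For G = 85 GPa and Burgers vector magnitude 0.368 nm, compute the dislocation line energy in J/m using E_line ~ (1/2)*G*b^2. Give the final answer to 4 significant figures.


E = G*b^2/2
b = 0.368 nm = 3.68e-10 m
G = 85 GPa = 8.5e+10 Pa
E = 0.5 * 8.5e+10 * (3.68e-10)^2
E = 5.756e-09 J/m


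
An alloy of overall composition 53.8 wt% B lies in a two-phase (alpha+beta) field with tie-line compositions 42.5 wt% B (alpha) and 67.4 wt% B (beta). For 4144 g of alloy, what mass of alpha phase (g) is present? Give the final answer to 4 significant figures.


f_alpha = (C_beta - C0) / (C_beta - C_alpha)
f_alpha = (67.4 - 53.8) / (67.4 - 42.5) = 0.546185
m_alpha = f_alpha * m_total = 0.546185 * 4144 = 2263 g


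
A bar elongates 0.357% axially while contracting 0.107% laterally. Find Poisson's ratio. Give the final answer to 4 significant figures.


nu = -epsilon_lat / epsilon_axial
Lateral strain is contraction (negative), so using magnitudes:
nu = 0.107 / 0.357
nu = 0.2997


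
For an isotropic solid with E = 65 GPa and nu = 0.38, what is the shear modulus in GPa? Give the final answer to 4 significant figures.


G = E / (2*(1+nu))
G = 65 / (2*(1+0.38))
G = 23.55 GPa


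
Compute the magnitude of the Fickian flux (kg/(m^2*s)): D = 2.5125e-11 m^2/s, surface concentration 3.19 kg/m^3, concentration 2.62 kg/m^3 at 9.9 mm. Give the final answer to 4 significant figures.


J = -D * (dC/dx) = D * (C1 - C2) / dx
J = 2.5125e-11 * (3.19 - 2.62) / 9.9e-03
J = 1.447e-09 kg/(m^2*s)


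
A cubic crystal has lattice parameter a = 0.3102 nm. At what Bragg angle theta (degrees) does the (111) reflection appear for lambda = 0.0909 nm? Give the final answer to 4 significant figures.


d = a / sqrt(h^2+k^2+l^2)
d = 0.3102 / sqrt(3) = 0.179094 nm
lambda = 2*d*sin(theta)  =>  sin(theta) = lambda / (2*d)
sin(theta) = 0.0909 / (2 * 0.179094) = 0.253777
theta = 14.7 deg


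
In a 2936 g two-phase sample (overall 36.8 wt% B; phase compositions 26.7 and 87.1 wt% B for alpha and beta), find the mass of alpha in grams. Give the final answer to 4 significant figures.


f_alpha = (C_beta - C0) / (C_beta - C_alpha)
f_alpha = (87.1 - 36.8) / (87.1 - 26.7) = 0.832781
m_alpha = f_alpha * m_total = 0.832781 * 2936 = 2445 g


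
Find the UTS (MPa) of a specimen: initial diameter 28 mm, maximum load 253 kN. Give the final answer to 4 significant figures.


A0 = pi*(d/2)^2 = pi*(28/2)^2 = 615.752 mm^2
UTS = F_max / A0 = 253*1000 / 615.752
UTS = 410.9 MPa


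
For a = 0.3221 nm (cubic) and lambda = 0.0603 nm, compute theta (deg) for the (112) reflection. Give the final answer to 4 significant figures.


d = a / sqrt(h^2+k^2+l^2)
d = 0.3221 / sqrt(6) = 0.131497 nm
lambda = 2*d*sin(theta)  =>  sin(theta) = lambda / (2*d)
sin(theta) = 0.0603 / (2 * 0.131497) = 0.229283
theta = 13.25 deg


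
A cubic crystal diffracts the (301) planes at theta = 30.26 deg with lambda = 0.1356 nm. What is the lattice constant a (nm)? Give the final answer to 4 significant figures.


d = lambda / (2*sin(theta))
d = 0.1356 / (2*sin(30.26 deg))
d = 0.134544 nm
a = d * sqrt(h^2+k^2+l^2) = 0.134544 * sqrt(10)
a = 0.4255 nm


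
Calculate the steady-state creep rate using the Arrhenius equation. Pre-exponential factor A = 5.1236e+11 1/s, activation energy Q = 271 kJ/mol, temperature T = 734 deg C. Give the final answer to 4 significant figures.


rate = A * exp(-Q / (R*T))
T = 734 + 273.15 = 1007.15 K
rate = 5.1236e+11 * exp(-271e3 / (8.314 * 1007.15))
rate = 4.508e-03 1/s


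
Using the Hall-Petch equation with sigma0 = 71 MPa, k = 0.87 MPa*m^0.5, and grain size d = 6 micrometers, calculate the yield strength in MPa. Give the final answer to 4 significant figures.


sigma_y = sigma0 + k / sqrt(d)
d = 6 um = 6e-06 m
sigma_y = 71 + 0.87 / sqrt(6e-06)
sigma_y = 426.2 MPa


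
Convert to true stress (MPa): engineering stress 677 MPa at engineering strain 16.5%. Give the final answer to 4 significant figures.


sigma_true = sigma_eng * (1 + epsilon_eng)
sigma_true = 677 * (1 + 0.165)
sigma_true = 788.7 MPa


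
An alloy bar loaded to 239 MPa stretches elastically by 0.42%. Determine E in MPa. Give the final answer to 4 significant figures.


E = sigma / epsilon
epsilon = 0.42% = 4.2e-03
E = 239 / 4.2e-03
E = 56900 MPa


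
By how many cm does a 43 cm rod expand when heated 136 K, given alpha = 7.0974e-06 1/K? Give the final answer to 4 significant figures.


dL = L0 * alpha * dT
dL = 43 * 7.0974e-06 * 136
dL = 0.04151 cm


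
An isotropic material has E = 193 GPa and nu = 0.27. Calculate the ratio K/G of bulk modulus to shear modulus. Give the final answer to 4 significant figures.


G = E / (2*(1+nu))
G = 193 / (2*(1+0.27)) = 75.9843 GPa
K = E / (3*(1-2*nu))
K = 193 / (3*(1-2*0.27)) = 139.855 GPa
K/G = 139.855 / 75.9843 = 1.841


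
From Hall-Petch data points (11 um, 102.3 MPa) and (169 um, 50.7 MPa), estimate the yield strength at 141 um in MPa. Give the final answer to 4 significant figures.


sigma_y = sigma0 + k / sqrt(d)
1/sqrt(d1) = 1/sqrt(1.1e-05) = 301.511;  1/sqrt(d2) = 76.9231
k = (sigma1 - sigma2) / (1/sqrt(d1) - 1/sqrt(d2)) = (102.3 - 50.7) / (301.511 - 76.9231) = 0.229754 MPa*m^0.5
sigma0 = sigma1 - k/sqrt(d1) = 102.3 - 0.229754*301.511 = 33.0266 MPa
sigma_y(d3) = 33.0266 + 0.229754 / sqrt(1.41e-04) = 52.38 MPa


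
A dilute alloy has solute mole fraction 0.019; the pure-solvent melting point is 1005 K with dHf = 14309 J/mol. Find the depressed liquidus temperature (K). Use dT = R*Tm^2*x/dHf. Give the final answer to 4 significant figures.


dT = R*Tm^2*x / dHf
dT = 8.314 * 1005^2 * 0.019 / 14309
dT = 11.1503 K
T_new = 1005 - 11.1503 = 993.8 K


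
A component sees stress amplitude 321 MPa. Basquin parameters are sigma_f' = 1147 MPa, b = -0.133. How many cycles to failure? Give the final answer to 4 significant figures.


sigma_a = sigma_f' * (2*Nf)^b
2*Nf = (sigma_a / sigma_f')^(1/b)
2*Nf = (321 / 1147)^(1/-0.133)
2*Nf = 14399
Nf = 7200 cycles


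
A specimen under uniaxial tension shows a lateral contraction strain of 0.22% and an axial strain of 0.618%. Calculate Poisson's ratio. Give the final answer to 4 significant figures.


nu = -epsilon_lat / epsilon_axial
Lateral strain is contraction (negative), so using magnitudes:
nu = 0.22 / 0.618
nu = 0.356


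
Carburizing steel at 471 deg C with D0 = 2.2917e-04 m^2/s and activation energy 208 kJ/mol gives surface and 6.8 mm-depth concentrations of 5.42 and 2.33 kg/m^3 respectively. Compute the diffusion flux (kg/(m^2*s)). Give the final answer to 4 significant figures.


Step 1: D = D0 * exp(-Qd/(R*T))
T = 471 + 273.15 = 744.15 K
D = 2.2917e-04 * exp(-208e3 / (8.314 * 744.15)) = 5.74568e-19 m^2/s
Step 2: J = D * (C1 - C2) / dx
J = 5.74568e-19 * (5.42 - 2.33) / 6.8e-03
J = 2.611e-16 kg/(m^2*s)


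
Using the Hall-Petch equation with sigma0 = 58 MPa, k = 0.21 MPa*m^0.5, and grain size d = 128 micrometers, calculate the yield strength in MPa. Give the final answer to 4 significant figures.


sigma_y = sigma0 + k / sqrt(d)
d = 128 um = 1.28e-04 m
sigma_y = 58 + 0.21 / sqrt(1.28e-04)
sigma_y = 76.56 MPa


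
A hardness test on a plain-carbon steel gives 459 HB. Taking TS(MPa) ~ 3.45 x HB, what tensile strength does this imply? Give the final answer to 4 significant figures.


TS (MPa) = 3.45 * HB
TS = 3.45 * 459
TS = 1584 MPa


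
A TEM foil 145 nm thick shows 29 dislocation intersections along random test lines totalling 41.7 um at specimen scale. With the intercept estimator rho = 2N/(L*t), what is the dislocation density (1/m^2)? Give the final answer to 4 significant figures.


rho = 2N / (L * t)
L = 41.7 um = 4.17e-05 m, t = 145 nm = 1.45e-07 m
rho = 2 * 29 / (4.17e-05 * 1.45e-07)
rho = 9.592e+12 1/m^2


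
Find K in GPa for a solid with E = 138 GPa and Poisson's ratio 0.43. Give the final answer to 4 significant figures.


K = E / (3*(1-2*nu))
K = 138 / (3*(1-2*0.43))
K = 328.6 GPa


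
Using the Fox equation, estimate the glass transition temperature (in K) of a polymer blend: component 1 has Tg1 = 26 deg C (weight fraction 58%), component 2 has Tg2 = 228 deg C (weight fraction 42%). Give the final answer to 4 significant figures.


1/Tg = w1/Tg1 + w2/Tg2 (in Kelvin)
Tg1 = 299.15 K, Tg2 = 501.15 K
1/Tg = 0.58/299.15 + 0.42/501.15
Tg = 360.1 K


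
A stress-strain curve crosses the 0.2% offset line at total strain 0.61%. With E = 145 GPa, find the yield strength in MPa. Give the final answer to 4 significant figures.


Offset strain = 0.002
Elastic strain at yield = total_strain - offset = 6.1e-03 - 0.002 = 4.1e-03
sigma_y = E * elastic_strain = 145000 * 4.1e-03
sigma_y = 594.5 MPa


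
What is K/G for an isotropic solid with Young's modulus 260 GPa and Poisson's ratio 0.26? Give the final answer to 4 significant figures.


G = E / (2*(1+nu))
G = 260 / (2*(1+0.26)) = 103.175 GPa
K = E / (3*(1-2*nu))
K = 260 / (3*(1-2*0.26)) = 180.556 GPa
K/G = 180.556 / 103.175 = 1.75


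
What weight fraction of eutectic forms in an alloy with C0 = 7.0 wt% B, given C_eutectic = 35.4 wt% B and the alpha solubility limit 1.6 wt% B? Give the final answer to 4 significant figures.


f_primary = (C_e - C0) / (C_e - C_alpha_max)
f_primary = (35.4 - 7.0) / (35.4 - 1.6)
f_primary = 0.840237
f_eutectic = 1 - 0.840237 = 0.1598


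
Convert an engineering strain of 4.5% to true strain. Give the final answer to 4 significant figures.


epsilon_true = ln(1 + epsilon_eng)
epsilon_true = ln(1 + 0.045)
epsilon_true = 0.04402


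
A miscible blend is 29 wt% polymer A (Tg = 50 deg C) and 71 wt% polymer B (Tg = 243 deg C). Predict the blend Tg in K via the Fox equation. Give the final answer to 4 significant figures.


1/Tg = w1/Tg1 + w2/Tg2 (in Kelvin)
Tg1 = 323.15 K, Tg2 = 516.15 K
1/Tg = 0.29/323.15 + 0.71/516.15
Tg = 440 K


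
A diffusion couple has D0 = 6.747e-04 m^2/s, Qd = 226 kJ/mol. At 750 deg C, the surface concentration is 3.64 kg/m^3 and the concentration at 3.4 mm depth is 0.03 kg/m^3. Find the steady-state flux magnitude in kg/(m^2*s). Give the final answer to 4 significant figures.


Step 1: D = D0 * exp(-Qd/(R*T))
T = 750 + 273.15 = 1023.15 K
D = 6.747e-04 * exp(-226e3 / (8.314 * 1023.15)) = 1.9533e-15 m^2/s
Step 2: J = D * (C1 - C2) / dx
J = 1.9533e-15 * (3.64 - 0.03) / 3.4e-03
J = 2.074e-12 kg/(m^2*s)


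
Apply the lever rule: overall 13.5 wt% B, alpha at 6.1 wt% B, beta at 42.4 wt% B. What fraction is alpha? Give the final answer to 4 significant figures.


f_alpha = (C_beta - C0) / (C_beta - C_alpha)
f_alpha = (42.4 - 13.5) / (42.4 - 6.1)
f_alpha = 0.7961


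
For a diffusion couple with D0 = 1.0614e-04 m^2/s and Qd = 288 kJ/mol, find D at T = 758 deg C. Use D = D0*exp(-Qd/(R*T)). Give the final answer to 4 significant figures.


D = D0 * exp(-Qd / (R*T))
T = 1031.15 K
D = 1.0614e-04 * exp(-288e3 / (8.314 * 1031.15))
D = 2.73e-19 m^2/s


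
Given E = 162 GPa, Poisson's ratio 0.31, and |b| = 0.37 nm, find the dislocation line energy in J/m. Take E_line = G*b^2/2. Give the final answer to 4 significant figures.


Step 1: G = E / (2*(1+nu))
G = 162 / (2*(1+0.31)) = 61.8321 GPa = 6.18321e+10 Pa
Step 2: E_line = G*b^2/2
b = 0.37 nm = 3.7e-10 m
E_line = 0.5 * 6.18321e+10 * (3.7e-10)^2 = 4.232e-09 J/m


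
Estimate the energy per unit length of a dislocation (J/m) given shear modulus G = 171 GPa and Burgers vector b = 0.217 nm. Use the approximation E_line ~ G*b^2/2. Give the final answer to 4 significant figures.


E = G*b^2/2
b = 0.217 nm = 2.17e-10 m
G = 171 GPa = 1.71e+11 Pa
E = 0.5 * 1.71e+11 * (2.17e-10)^2
E = 4.026e-09 J/m


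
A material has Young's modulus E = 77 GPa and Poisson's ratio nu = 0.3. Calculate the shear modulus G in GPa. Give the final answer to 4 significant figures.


G = E / (2*(1+nu))
G = 77 / (2*(1+0.3))
G = 29.62 GPa


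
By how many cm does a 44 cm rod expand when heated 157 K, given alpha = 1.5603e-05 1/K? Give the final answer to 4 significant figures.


dL = L0 * alpha * dT
dL = 44 * 1.5603e-05 * 157
dL = 0.1078 cm


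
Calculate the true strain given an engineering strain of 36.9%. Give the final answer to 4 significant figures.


epsilon_true = ln(1 + epsilon_eng)
epsilon_true = ln(1 + 0.369)
epsilon_true = 0.3141


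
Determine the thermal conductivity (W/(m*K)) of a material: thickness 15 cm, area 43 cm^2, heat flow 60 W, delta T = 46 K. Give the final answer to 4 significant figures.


k = Q*L / (A*dT)
L = 0.15 m, A = 4.3e-03 m^2
k = 60 * 0.15 / (4.3e-03 * 46)
k = 45.5 W/(m*K)


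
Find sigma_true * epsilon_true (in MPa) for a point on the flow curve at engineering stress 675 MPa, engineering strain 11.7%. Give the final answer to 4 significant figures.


sigma_true = sigma_eng * (1 + epsilon_eng)
sigma_true = 675 * (1 + 0.117) = 753.975 MPa
epsilon_true = ln(1 + epsilon_eng)
epsilon_true = ln(1 + 0.117) = 0.110647
sigma_true * epsilon_true = 753.975 * 0.110647 = 83.42 MPa


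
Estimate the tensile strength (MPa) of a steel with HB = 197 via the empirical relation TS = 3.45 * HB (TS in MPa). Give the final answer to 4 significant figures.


TS (MPa) = 3.45 * HB
TS = 3.45 * 197
TS = 679.7 MPa


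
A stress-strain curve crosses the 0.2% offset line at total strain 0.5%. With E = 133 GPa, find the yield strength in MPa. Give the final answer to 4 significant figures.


Offset strain = 0.002
Elastic strain at yield = total_strain - offset = 5e-03 - 0.002 = 3e-03
sigma_y = E * elastic_strain = 133000 * 3e-03
sigma_y = 399 MPa


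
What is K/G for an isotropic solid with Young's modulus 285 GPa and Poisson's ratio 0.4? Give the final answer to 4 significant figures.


G = E / (2*(1+nu))
G = 285 / (2*(1+0.4)) = 101.786 GPa
K = E / (3*(1-2*nu))
K = 285 / (3*(1-2*0.4)) = 475 GPa
K/G = 475 / 101.786 = 4.667


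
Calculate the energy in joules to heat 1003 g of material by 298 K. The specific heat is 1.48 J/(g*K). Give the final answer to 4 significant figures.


Q = m * cp * dT
Q = 1003 * 1.48 * 298
Q = 442400 J


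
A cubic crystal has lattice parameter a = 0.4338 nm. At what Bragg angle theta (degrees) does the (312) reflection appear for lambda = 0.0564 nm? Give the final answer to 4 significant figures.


d = a / sqrt(h^2+k^2+l^2)
d = 0.4338 / sqrt(14) = 0.115938 nm
lambda = 2*d*sin(theta)  =>  sin(theta) = lambda / (2*d)
sin(theta) = 0.0564 / (2 * 0.115938) = 0.243234
theta = 14.08 deg


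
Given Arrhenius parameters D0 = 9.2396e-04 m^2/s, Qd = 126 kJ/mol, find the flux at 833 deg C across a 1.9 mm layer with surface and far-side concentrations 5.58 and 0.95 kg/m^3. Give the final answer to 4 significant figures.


Step 1: D = D0 * exp(-Qd/(R*T))
T = 833 + 273.15 = 1106.15 K
D = 9.2396e-04 * exp(-126e3 / (8.314 * 1106.15)) = 1.03625e-09 m^2/s
Step 2: J = D * (C1 - C2) / dx
J = 1.03625e-09 * (5.58 - 0.95) / 1.9e-03
J = 2.525e-06 kg/(m^2*s)


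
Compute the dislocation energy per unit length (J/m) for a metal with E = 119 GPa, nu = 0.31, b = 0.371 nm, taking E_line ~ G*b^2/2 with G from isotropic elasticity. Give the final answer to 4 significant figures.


Step 1: G = E / (2*(1+nu))
G = 119 / (2*(1+0.31)) = 45.4198 GPa = 4.54198e+10 Pa
Step 2: E_line = G*b^2/2
b = 0.371 nm = 3.71e-10 m
E_line = 0.5 * 4.54198e+10 * (3.71e-10)^2 = 3.126e-09 J/m


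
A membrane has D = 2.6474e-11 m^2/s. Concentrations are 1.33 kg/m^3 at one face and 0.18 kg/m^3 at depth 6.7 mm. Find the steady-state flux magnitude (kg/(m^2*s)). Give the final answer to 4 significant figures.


J = -D * (dC/dx) = D * (C1 - C2) / dx
J = 2.6474e-11 * (1.33 - 0.18) / 6.7e-03
J = 4.544e-09 kg/(m^2*s)


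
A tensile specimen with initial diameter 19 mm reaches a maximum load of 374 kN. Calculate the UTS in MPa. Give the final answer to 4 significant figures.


A0 = pi*(d/2)^2 = pi*(19/2)^2 = 283.529 mm^2
UTS = F_max / A0 = 374*1000 / 283.529
UTS = 1319 MPa


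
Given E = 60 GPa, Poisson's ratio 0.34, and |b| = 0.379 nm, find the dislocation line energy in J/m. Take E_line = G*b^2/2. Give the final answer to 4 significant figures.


Step 1: G = E / (2*(1+nu))
G = 60 / (2*(1+0.34)) = 22.3881 GPa = 2.23881e+10 Pa
Step 2: E_line = G*b^2/2
b = 0.379 nm = 3.79e-10 m
E_line = 0.5 * 2.23881e+10 * (3.79e-10)^2 = 1.608e-09 J/m


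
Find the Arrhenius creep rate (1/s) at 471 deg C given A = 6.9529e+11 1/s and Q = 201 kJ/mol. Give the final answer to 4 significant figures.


rate = A * exp(-Q / (R*T))
T = 471 + 273.15 = 744.15 K
rate = 6.9529e+11 * exp(-201e3 / (8.314 * 744.15))
rate = 5.404e-03 1/s


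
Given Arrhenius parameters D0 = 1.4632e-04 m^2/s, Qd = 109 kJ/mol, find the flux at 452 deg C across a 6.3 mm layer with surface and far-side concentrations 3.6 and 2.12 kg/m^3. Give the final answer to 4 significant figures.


Step 1: D = D0 * exp(-Qd/(R*T))
T = 452 + 273.15 = 725.15 K
D = 1.4632e-04 * exp(-109e3 / (8.314 * 725.15)) = 2.05796e-12 m^2/s
Step 2: J = D * (C1 - C2) / dx
J = 2.05796e-12 * (3.6 - 2.12) / 6.3e-03
J = 4.835e-10 kg/(m^2*s)


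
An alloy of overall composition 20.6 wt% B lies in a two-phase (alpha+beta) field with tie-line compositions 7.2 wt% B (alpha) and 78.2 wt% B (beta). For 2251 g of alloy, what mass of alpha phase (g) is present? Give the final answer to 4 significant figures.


f_alpha = (C_beta - C0) / (C_beta - C_alpha)
f_alpha = (78.2 - 20.6) / (78.2 - 7.2) = 0.811268
m_alpha = f_alpha * m_total = 0.811268 * 2251 = 1826 g


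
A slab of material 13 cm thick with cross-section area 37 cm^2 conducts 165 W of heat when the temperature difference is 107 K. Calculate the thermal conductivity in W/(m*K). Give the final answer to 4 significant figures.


k = Q*L / (A*dT)
L = 0.13 m, A = 3.7e-03 m^2
k = 165 * 0.13 / (3.7e-03 * 107)
k = 54.18 W/(m*K)


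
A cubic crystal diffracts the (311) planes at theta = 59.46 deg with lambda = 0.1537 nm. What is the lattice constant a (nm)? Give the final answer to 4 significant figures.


d = lambda / (2*sin(theta))
d = 0.1537 / (2*sin(59.46 deg))
d = 0.0892282 nm
a = d * sqrt(h^2+k^2+l^2) = 0.0892282 * sqrt(11)
a = 0.2959 nm


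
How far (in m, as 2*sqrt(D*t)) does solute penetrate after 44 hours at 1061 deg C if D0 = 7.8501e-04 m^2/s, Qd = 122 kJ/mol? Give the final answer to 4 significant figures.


Step 1: D = D0 * exp(-Qd/(R*T))
T = 1334.15 K
D = 7.8501e-04 * exp(-122e3 / (8.314 * 1334.15)) = 1.31268e-08 m^2/s
Step 2: L = 2*sqrt(D*t)
t = 44 h = 158400 s
L = 2*sqrt(1.31268e-08 * 158400) = 0.0912 m


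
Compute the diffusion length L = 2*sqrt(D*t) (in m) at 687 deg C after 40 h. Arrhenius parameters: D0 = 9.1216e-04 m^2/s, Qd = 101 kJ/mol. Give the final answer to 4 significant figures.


Step 1: D = D0 * exp(-Qd/(R*T))
T = 960.15 K
D = 9.1216e-04 * exp(-101e3 / (8.314 * 960.15)) = 2.91885e-09 m^2/s
Step 2: L = 2*sqrt(D*t)
t = 40 h = 144000 s
L = 2*sqrt(2.91885e-09 * 144000) = 0.041 m


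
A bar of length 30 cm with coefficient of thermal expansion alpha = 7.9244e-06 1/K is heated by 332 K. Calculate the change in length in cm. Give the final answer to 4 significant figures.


dL = L0 * alpha * dT
dL = 30 * 7.9244e-06 * 332
dL = 0.07893 cm


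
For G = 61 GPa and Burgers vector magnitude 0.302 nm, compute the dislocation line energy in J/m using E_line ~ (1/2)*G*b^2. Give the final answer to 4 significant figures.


E = G*b^2/2
b = 0.302 nm = 3.02e-10 m
G = 61 GPa = 6.1e+10 Pa
E = 0.5 * 6.1e+10 * (3.02e-10)^2
E = 2.782e-09 J/m


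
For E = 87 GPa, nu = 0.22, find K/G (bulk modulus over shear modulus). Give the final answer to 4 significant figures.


G = E / (2*(1+nu))
G = 87 / (2*(1+0.22)) = 35.6557 GPa
K = E / (3*(1-2*nu))
K = 87 / (3*(1-2*0.22)) = 51.7857 GPa
K/G = 51.7857 / 35.6557 = 1.452


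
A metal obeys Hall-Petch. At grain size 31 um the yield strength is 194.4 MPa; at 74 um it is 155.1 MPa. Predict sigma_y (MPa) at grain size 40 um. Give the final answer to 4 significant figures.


sigma_y = sigma0 + k / sqrt(d)
1/sqrt(d1) = 1/sqrt(3.1e-05) = 179.605;  1/sqrt(d2) = 116.248
k = (sigma1 - sigma2) / (1/sqrt(d1) - 1/sqrt(d2)) = (194.4 - 155.1) / (179.605 - 116.248) = 0.620288 MPa*m^0.5
sigma0 = sigma1 - k/sqrt(d1) = 194.4 - 0.620288*179.605 = 82.993 MPa
sigma_y(d3) = 82.993 + 0.620288 / sqrt(4e-05) = 181.1 MPa


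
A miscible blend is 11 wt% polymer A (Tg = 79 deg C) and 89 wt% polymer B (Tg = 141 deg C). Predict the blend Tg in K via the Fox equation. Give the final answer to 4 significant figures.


1/Tg = w1/Tg1 + w2/Tg2 (in Kelvin)
Tg1 = 352.15 K, Tg2 = 414.15 K
1/Tg = 0.11/352.15 + 0.89/414.15
Tg = 406.3 K


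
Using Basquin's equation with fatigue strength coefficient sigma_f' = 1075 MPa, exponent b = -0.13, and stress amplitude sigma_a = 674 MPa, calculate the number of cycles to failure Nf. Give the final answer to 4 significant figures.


sigma_a = sigma_f' * (2*Nf)^b
2*Nf = (sigma_a / sigma_f')^(1/b)
2*Nf = (674 / 1075)^(1/-0.13)
2*Nf = 36.2747
Nf = 18.14 cycles


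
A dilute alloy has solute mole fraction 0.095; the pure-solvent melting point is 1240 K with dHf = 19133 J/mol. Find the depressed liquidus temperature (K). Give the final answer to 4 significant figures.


dT = R*Tm^2*x / dHf
dT = 8.314 * 1240^2 * 0.095 / 19133
dT = 63.4737 K
T_new = 1240 - 63.4737 = 1177 K


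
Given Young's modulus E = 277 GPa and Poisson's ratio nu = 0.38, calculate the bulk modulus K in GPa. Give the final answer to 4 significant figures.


K = E / (3*(1-2*nu))
K = 277 / (3*(1-2*0.38))
K = 384.7 GPa


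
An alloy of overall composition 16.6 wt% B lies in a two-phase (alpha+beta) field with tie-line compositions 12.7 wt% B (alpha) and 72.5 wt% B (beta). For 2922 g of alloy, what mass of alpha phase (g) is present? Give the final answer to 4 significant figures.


f_alpha = (C_beta - C0) / (C_beta - C_alpha)
f_alpha = (72.5 - 16.6) / (72.5 - 12.7) = 0.934783
m_alpha = f_alpha * m_total = 0.934783 * 2922 = 2731 g


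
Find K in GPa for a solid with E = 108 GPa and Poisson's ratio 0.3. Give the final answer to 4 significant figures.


K = E / (3*(1-2*nu))
K = 108 / (3*(1-2*0.3))
K = 90 GPa


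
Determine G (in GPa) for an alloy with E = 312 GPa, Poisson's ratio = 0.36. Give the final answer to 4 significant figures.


G = E / (2*(1+nu))
G = 312 / (2*(1+0.36))
G = 114.7 GPa


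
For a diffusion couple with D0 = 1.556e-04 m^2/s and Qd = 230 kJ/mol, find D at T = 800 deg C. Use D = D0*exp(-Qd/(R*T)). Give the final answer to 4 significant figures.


D = D0 * exp(-Qd / (R*T))
T = 1073.15 K
D = 1.556e-04 * exp(-230e3 / (8.314 * 1073.15))
D = 9.921e-16 m^2/s


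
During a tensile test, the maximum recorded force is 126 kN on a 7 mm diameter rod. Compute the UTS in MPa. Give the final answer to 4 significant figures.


A0 = pi*(d/2)^2 = pi*(7/2)^2 = 38.4845 mm^2
UTS = F_max / A0 = 126*1000 / 38.4845
UTS = 3274 MPa


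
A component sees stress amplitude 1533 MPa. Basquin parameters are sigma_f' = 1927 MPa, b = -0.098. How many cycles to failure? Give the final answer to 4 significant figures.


sigma_a = sigma_f' * (2*Nf)^b
2*Nf = (sigma_a / sigma_f')^(1/b)
2*Nf = (1533 / 1927)^(1/-0.098)
2*Nf = 10.3197
Nf = 5.16 cycles


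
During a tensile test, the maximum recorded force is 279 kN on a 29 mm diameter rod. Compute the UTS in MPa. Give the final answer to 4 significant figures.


A0 = pi*(d/2)^2 = pi*(29/2)^2 = 660.52 mm^2
UTS = F_max / A0 = 279*1000 / 660.52
UTS = 422.4 MPa


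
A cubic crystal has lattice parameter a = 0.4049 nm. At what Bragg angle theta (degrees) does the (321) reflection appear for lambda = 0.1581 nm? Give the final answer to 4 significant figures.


d = a / sqrt(h^2+k^2+l^2)
d = 0.4049 / sqrt(14) = 0.108214 nm
lambda = 2*d*sin(theta)  =>  sin(theta) = lambda / (2*d)
sin(theta) = 0.1581 / (2 * 0.108214) = 0.730496
theta = 46.93 deg


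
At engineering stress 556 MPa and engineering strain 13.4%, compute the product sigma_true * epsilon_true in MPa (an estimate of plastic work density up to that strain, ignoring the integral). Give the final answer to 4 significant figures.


sigma_true = sigma_eng * (1 + epsilon_eng)
sigma_true = 556 * (1 + 0.134) = 630.504 MPa
epsilon_true = ln(1 + epsilon_eng)
epsilon_true = ln(1 + 0.134) = 0.125751
sigma_true * epsilon_true = 630.504 * 0.125751 = 79.29 MPa


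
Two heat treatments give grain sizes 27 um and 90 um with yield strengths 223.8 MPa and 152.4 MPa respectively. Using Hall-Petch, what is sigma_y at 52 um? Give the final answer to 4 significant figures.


sigma_y = sigma0 + k / sqrt(d)
1/sqrt(d1) = 1/sqrt(2.7e-05) = 192.45;  1/sqrt(d2) = 105.409
k = (sigma1 - sigma2) / (1/sqrt(d1) - 1/sqrt(d2)) = (223.8 - 152.4) / (192.45 - 105.409) = 0.820305 MPa*m^0.5
sigma0 = sigma1 - k/sqrt(d1) = 223.8 - 0.820305*192.45 = 65.9323 MPa
sigma_y(d3) = 65.9323 + 0.820305 / sqrt(5.2e-05) = 179.7 MPa


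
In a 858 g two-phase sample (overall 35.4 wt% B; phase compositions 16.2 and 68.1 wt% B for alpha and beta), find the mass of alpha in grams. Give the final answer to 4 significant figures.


f_alpha = (C_beta - C0) / (C_beta - C_alpha)
f_alpha = (68.1 - 35.4) / (68.1 - 16.2) = 0.630058
m_alpha = f_alpha * m_total = 0.630058 * 858 = 540.6 g


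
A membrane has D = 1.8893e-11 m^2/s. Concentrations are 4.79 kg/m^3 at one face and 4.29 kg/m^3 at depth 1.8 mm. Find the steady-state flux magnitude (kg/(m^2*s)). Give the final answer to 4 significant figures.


J = -D * (dC/dx) = D * (C1 - C2) / dx
J = 1.8893e-11 * (4.79 - 4.29) / 1.8e-03
J = 5.248e-09 kg/(m^2*s)


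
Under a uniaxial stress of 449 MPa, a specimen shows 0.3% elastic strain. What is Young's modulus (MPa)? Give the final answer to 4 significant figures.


E = sigma / epsilon
epsilon = 0.3% = 3e-03
E = 449 / 3e-03
E = 149700 MPa


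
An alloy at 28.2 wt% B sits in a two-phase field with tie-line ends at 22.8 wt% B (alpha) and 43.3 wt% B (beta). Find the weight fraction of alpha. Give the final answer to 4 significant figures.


f_alpha = (C_beta - C0) / (C_beta - C_alpha)
f_alpha = (43.3 - 28.2) / (43.3 - 22.8)
f_alpha = 0.7366


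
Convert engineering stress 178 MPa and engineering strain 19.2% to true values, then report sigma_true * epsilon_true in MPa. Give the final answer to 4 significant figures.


sigma_true = sigma_eng * (1 + epsilon_eng)
sigma_true = 178 * (1 + 0.192) = 212.176 MPa
epsilon_true = ln(1 + epsilon_eng)
epsilon_true = ln(1 + 0.192) = 0.175633
sigma_true * epsilon_true = 212.176 * 0.175633 = 37.27 MPa


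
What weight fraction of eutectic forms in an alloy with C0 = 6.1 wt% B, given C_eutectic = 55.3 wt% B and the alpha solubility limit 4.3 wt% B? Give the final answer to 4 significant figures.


f_primary = (C_e - C0) / (C_e - C_alpha_max)
f_primary = (55.3 - 6.1) / (55.3 - 4.3)
f_primary = 0.964706
f_eutectic = 1 - 0.964706 = 0.03529


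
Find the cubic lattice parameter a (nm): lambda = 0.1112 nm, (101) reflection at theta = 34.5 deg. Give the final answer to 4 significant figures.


d = lambda / (2*sin(theta))
d = 0.1112 / (2*sin(34.5 deg))
d = 0.0981628 nm
a = d * sqrt(h^2+k^2+l^2) = 0.0981628 * sqrt(2)
a = 0.1388 nm


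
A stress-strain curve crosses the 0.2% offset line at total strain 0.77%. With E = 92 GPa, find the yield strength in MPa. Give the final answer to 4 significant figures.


Offset strain = 0.002
Elastic strain at yield = total_strain - offset = 7.7e-03 - 0.002 = 5.7e-03
sigma_y = E * elastic_strain = 92000 * 5.7e-03
sigma_y = 524.4 MPa


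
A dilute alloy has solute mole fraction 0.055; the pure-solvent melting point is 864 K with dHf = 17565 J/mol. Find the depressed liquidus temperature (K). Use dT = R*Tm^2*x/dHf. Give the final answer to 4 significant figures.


dT = R*Tm^2*x / dHf
dT = 8.314 * 864^2 * 0.055 / 17565
dT = 19.4335 K
T_new = 864 - 19.4335 = 844.6 K


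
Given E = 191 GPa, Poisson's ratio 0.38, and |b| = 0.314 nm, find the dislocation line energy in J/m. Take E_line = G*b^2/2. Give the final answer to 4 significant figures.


Step 1: G = E / (2*(1+nu))
G = 191 / (2*(1+0.38)) = 69.2029 GPa = 6.92029e+10 Pa
Step 2: E_line = G*b^2/2
b = 0.314 nm = 3.14e-10 m
E_line = 0.5 * 6.92029e+10 * (3.14e-10)^2 = 3.412e-09 J/m


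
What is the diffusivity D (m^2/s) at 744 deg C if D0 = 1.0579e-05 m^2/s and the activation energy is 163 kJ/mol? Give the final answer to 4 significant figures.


D = D0 * exp(-Qd / (R*T))
T = 1017.15 K
D = 1.0579e-05 * exp(-163e3 / (8.314 * 1017.15))
D = 4.502e-14 m^2/s


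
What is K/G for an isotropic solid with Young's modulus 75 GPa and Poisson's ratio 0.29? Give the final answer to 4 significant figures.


G = E / (2*(1+nu))
G = 75 / (2*(1+0.29)) = 29.0698 GPa
K = E / (3*(1-2*nu))
K = 75 / (3*(1-2*0.29)) = 59.5238 GPa
K/G = 59.5238 / 29.0698 = 2.048


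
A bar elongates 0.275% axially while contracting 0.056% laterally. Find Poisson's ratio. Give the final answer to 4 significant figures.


nu = -epsilon_lat / epsilon_axial
Lateral strain is contraction (negative), so using magnitudes:
nu = 0.056 / 0.275
nu = 0.2036


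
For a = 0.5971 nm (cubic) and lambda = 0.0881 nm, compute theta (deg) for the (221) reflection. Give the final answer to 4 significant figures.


d = a / sqrt(h^2+k^2+l^2)
d = 0.5971 / sqrt(9) = 0.199033 nm
lambda = 2*d*sin(theta)  =>  sin(theta) = lambda / (2*d)
sin(theta) = 0.0881 / (2 * 0.199033) = 0.22132
theta = 12.79 deg


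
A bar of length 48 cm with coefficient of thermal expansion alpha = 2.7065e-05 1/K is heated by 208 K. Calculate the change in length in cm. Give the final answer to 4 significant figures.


dL = L0 * alpha * dT
dL = 48 * 2.7065e-05 * 208
dL = 0.2702 cm


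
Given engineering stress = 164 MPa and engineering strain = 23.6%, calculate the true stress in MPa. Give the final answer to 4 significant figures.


sigma_true = sigma_eng * (1 + epsilon_eng)
sigma_true = 164 * (1 + 0.236)
sigma_true = 202.7 MPa


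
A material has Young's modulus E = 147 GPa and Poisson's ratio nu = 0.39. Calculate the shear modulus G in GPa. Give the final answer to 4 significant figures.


G = E / (2*(1+nu))
G = 147 / (2*(1+0.39))
G = 52.88 GPa


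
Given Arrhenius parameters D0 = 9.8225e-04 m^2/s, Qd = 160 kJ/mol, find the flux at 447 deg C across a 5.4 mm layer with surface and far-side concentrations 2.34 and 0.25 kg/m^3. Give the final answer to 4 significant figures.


Step 1: D = D0 * exp(-Qd/(R*T))
T = 447 + 273.15 = 720.15 K
D = 9.8225e-04 * exp(-160e3 / (8.314 * 720.15)) = 2.43513e-15 m^2/s
Step 2: J = D * (C1 - C2) / dx
J = 2.43513e-15 * (2.34 - 0.25) / 5.4e-03
J = 9.425e-13 kg/(m^2*s)


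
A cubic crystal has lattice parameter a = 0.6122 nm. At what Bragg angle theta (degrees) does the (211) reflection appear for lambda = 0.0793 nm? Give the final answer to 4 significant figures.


d = a / sqrt(h^2+k^2+l^2)
d = 0.6122 / sqrt(6) = 0.24993 nm
lambda = 2*d*sin(theta)  =>  sin(theta) = lambda / (2*d)
sin(theta) = 0.0793 / (2 * 0.24993) = 0.158645
theta = 9.128 deg
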